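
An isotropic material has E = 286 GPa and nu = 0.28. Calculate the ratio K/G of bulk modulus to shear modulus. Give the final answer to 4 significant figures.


G = E / (2*(1+nu))
G = 286 / (2*(1+0.28)) = 111.719 GPa
K = E / (3*(1-2*nu))
K = 286 / (3*(1-2*0.28)) = 216.667 GPa
K/G = 216.667 / 111.719 = 1.939


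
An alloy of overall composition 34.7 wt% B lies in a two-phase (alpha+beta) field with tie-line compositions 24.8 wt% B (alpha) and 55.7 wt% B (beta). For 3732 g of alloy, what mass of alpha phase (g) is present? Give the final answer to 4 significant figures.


f_alpha = (C_beta - C0) / (C_beta - C_alpha)
f_alpha = (55.7 - 34.7) / (55.7 - 24.8) = 0.679612
m_alpha = f_alpha * m_total = 0.679612 * 3732 = 2536 g


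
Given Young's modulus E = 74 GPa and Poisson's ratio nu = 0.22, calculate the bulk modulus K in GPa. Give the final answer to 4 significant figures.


K = E / (3*(1-2*nu))
K = 74 / (3*(1-2*0.22))
K = 44.05 GPa


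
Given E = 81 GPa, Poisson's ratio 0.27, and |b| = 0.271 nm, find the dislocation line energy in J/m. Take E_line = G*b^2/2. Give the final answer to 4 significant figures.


Step 1: G = E / (2*(1+nu))
G = 81 / (2*(1+0.27)) = 31.8898 GPa = 3.18898e+10 Pa
Step 2: E_line = G*b^2/2
b = 0.271 nm = 2.71e-10 m
E_line = 0.5 * 3.18898e+10 * (2.71e-10)^2 = 1.171e-09 J/m


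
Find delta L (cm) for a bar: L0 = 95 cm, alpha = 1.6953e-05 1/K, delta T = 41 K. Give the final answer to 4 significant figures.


dL = L0 * alpha * dT
dL = 95 * 1.6953e-05 * 41
dL = 0.06603 cm


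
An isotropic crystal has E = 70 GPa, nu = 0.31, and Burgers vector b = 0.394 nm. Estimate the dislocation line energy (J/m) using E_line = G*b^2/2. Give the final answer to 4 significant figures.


Step 1: G = E / (2*(1+nu))
G = 70 / (2*(1+0.31)) = 26.7176 GPa = 2.67176e+10 Pa
Step 2: E_line = G*b^2/2
b = 0.394 nm = 3.94e-10 m
E_line = 0.5 * 2.67176e+10 * (3.94e-10)^2 = 2.074e-09 J/m


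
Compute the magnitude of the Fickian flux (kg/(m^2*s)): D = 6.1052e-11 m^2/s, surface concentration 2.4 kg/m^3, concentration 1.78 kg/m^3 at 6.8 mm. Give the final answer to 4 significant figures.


J = -D * (dC/dx) = D * (C1 - C2) / dx
J = 6.1052e-11 * (2.4 - 1.78) / 6.8e-03
J = 5.567e-09 kg/(m^2*s)


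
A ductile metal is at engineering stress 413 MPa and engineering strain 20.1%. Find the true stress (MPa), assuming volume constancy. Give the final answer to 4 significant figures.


sigma_true = sigma_eng * (1 + epsilon_eng)
sigma_true = 413 * (1 + 0.201)
sigma_true = 496 MPa


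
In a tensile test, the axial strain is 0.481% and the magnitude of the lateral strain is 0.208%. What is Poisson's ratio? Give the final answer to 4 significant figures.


nu = -epsilon_lat / epsilon_axial
Lateral strain is contraction (negative), so using magnitudes:
nu = 0.208 / 0.481
nu = 0.4324


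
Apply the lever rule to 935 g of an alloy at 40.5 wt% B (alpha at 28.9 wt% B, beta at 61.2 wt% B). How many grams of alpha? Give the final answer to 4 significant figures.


f_alpha = (C_beta - C0) / (C_beta - C_alpha)
f_alpha = (61.2 - 40.5) / (61.2 - 28.9) = 0.640867
m_alpha = f_alpha * m_total = 0.640867 * 935 = 599.2 g


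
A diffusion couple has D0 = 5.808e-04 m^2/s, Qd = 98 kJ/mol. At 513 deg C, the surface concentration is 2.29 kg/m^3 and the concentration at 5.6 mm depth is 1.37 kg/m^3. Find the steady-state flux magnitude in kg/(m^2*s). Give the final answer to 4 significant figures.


Step 1: D = D0 * exp(-Qd/(R*T))
T = 513 + 273.15 = 786.15 K
D = 5.808e-04 * exp(-98e3 / (8.314 * 786.15)) = 1.7878e-10 m^2/s
Step 2: J = D * (C1 - C2) / dx
J = 1.7878e-10 * (2.29 - 1.37) / 5.6e-03
J = 2.937e-08 kg/(m^2*s)


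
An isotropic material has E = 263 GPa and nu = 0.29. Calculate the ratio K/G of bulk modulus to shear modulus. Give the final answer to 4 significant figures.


G = E / (2*(1+nu))
G = 263 / (2*(1+0.29)) = 101.938 GPa
K = E / (3*(1-2*nu))
K = 263 / (3*(1-2*0.29)) = 208.73 GPa
K/G = 208.73 / 101.938 = 2.048


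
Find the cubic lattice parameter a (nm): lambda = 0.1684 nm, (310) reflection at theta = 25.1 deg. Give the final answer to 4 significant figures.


d = lambda / (2*sin(theta))
d = 0.1684 / (2*sin(25.1 deg))
d = 0.198492 nm
a = d * sqrt(h^2+k^2+l^2) = 0.198492 * sqrt(10)
a = 0.6277 nm


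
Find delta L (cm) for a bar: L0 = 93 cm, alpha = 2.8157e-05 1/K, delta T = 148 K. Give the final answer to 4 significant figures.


dL = L0 * alpha * dT
dL = 93 * 2.8157e-05 * 148
dL = 0.3876 cm


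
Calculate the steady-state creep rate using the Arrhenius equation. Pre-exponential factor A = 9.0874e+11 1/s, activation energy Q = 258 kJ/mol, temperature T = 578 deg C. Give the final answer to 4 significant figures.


rate = A * exp(-Q / (R*T))
T = 578 + 273.15 = 851.15 K
rate = 9.0874e+11 * exp(-258e3 / (8.314 * 851.15))
rate = 1.332e-04 1/s


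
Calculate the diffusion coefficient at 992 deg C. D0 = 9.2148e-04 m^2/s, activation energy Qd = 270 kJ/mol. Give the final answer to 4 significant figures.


D = D0 * exp(-Qd / (R*T))
T = 1265.15 K
D = 9.2148e-04 * exp(-270e3 / (8.314 * 1265.15))
D = 6.554e-15 m^2/s


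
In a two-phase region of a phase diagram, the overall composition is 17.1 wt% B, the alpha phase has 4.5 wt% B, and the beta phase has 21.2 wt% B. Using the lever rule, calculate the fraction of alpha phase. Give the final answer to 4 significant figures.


f_alpha = (C_beta - C0) / (C_beta - C_alpha)
f_alpha = (21.2 - 17.1) / (21.2 - 4.5)
f_alpha = 0.2455


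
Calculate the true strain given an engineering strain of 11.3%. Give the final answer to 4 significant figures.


epsilon_true = ln(1 + epsilon_eng)
epsilon_true = ln(1 + 0.113)
epsilon_true = 0.1071


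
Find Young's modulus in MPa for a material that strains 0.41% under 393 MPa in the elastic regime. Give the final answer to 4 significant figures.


E = sigma / epsilon
epsilon = 0.41% = 4.1e-03
E = 393 / 4.1e-03
E = 95850 MPa


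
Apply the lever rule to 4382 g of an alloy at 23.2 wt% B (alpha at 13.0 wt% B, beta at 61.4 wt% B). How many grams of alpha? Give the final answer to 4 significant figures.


f_alpha = (C_beta - C0) / (C_beta - C_alpha)
f_alpha = (61.4 - 23.2) / (61.4 - 13.0) = 0.789256
m_alpha = f_alpha * m_total = 0.789256 * 4382 = 3459 g


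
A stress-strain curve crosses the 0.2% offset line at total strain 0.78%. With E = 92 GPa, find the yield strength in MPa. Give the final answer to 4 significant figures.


Offset strain = 0.002
Elastic strain at yield = total_strain - offset = 7.8e-03 - 0.002 = 5.8e-03
sigma_y = E * elastic_strain = 92000 * 5.8e-03
sigma_y = 533.6 MPa


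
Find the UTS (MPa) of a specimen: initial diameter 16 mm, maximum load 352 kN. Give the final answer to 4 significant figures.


A0 = pi*(d/2)^2 = pi*(16/2)^2 = 201.062 mm^2
UTS = F_max / A0 = 352*1000 / 201.062
UTS = 1751 MPa


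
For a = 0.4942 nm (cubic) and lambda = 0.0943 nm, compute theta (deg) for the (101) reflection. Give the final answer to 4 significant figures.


d = a / sqrt(h^2+k^2+l^2)
d = 0.4942 / sqrt(2) = 0.349452 nm
lambda = 2*d*sin(theta)  =>  sin(theta) = lambda / (2*d)
sin(theta) = 0.0943 / (2 * 0.349452) = 0.134925
theta = 7.754 deg


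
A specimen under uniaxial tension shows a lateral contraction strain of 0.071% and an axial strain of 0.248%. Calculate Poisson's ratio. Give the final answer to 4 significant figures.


nu = -epsilon_lat / epsilon_axial
Lateral strain is contraction (negative), so using magnitudes:
nu = 0.071 / 0.248
nu = 0.2863


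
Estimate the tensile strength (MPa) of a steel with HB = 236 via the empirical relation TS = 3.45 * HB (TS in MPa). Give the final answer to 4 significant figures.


TS (MPa) = 3.45 * HB
TS = 3.45 * 236
TS = 814.2 MPa


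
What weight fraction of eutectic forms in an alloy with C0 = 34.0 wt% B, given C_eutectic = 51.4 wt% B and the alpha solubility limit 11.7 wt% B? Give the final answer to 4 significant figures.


f_primary = (C_e - C0) / (C_e - C_alpha_max)
f_primary = (51.4 - 34.0) / (51.4 - 11.7)
f_primary = 0.438287
f_eutectic = 1 - 0.438287 = 0.5617


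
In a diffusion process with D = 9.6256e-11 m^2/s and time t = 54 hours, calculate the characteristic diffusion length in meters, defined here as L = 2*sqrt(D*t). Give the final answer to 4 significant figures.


t = 54 hr = 194400 s
Diffusion length = 2*sqrt(D*t)
= 2*sqrt(9.6256e-11 * 194400)
= 8.652e-03 m


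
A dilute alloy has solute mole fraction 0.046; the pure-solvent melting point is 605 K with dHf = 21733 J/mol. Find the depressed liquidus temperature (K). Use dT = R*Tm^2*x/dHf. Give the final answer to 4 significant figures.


dT = R*Tm^2*x / dHf
dT = 8.314 * 605^2 * 0.046 / 21733
dT = 6.44108 K
T_new = 605 - 6.44108 = 598.6 K


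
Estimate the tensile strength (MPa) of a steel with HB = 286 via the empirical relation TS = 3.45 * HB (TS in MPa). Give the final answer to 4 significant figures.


TS (MPa) = 3.45 * HB
TS = 3.45 * 286
TS = 986.7 MPa


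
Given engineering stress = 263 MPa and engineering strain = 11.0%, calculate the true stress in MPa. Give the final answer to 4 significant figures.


sigma_true = sigma_eng * (1 + epsilon_eng)
sigma_true = 263 * (1 + 0.11)
sigma_true = 291.9 MPa


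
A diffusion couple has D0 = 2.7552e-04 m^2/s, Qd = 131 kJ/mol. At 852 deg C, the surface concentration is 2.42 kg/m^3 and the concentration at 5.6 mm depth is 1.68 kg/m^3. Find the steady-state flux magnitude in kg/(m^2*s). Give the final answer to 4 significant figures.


Step 1: D = D0 * exp(-Qd/(R*T))
T = 852 + 273.15 = 1125.15 K
D = 2.7552e-04 * exp(-131e3 / (8.314 * 1125.15)) = 2.28197e-10 m^2/s
Step 2: J = D * (C1 - C2) / dx
J = 2.28197e-10 * (2.42 - 1.68) / 5.6e-03
J = 3.015e-08 kg/(m^2*s)


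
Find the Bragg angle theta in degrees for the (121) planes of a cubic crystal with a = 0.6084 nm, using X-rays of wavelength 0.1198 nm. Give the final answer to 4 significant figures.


d = a / sqrt(h^2+k^2+l^2)
d = 0.6084 / sqrt(6) = 0.248378 nm
lambda = 2*d*sin(theta)  =>  sin(theta) = lambda / (2*d)
sin(theta) = 0.1198 / (2 * 0.248378) = 0.241164
theta = 13.96 deg


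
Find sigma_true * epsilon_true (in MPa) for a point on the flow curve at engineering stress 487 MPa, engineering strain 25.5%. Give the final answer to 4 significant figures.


sigma_true = sigma_eng * (1 + epsilon_eng)
sigma_true = 487 * (1 + 0.255) = 611.185 MPa
epsilon_true = ln(1 + epsilon_eng)
epsilon_true = ln(1 + 0.255) = 0.227136
sigma_true * epsilon_true = 611.185 * 0.227136 = 138.8 MPa


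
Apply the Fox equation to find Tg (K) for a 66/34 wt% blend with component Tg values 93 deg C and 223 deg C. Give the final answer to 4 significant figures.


1/Tg = w1/Tg1 + w2/Tg2 (in Kelvin)
Tg1 = 366.15 K, Tg2 = 496.15 K
1/Tg = 0.66/366.15 + 0.34/496.15
Tg = 402 K


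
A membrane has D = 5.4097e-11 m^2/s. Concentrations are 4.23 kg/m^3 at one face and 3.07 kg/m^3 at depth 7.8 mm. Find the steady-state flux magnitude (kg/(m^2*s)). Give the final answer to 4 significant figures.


J = -D * (dC/dx) = D * (C1 - C2) / dx
J = 5.4097e-11 * (4.23 - 3.07) / 7.8e-03
J = 8.045e-09 kg/(m^2*s)


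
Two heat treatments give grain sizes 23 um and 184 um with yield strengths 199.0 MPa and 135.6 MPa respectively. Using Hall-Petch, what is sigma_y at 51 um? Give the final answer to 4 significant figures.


sigma_y = sigma0 + k / sqrt(d)
1/sqrt(d1) = 1/sqrt(2.3e-05) = 208.514;  1/sqrt(d2) = 73.721
k = (sigma1 - sigma2) / (1/sqrt(d1) - 1/sqrt(d2)) = (199.0 - 135.6) / (208.514 - 73.721) = 0.470349 MPa*m^0.5
sigma0 = sigma1 - k/sqrt(d1) = 199.0 - 0.470349*208.514 = 100.925 MPa
sigma_y(d3) = 100.925 + 0.470349 / sqrt(5.1e-05) = 166.8 MPa


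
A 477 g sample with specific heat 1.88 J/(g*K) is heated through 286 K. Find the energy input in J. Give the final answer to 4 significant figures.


Q = m * cp * dT
Q = 477 * 1.88 * 286
Q = 256500 J


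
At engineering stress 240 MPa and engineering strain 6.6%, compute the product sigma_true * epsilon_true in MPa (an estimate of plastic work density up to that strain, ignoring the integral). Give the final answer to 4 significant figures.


sigma_true = sigma_eng * (1 + epsilon_eng)
sigma_true = 240 * (1 + 0.066) = 255.84 MPa
epsilon_true = ln(1 + epsilon_eng)
epsilon_true = ln(1 + 0.066) = 0.0639133
sigma_true * epsilon_true = 255.84 * 0.0639133 = 16.35 MPa


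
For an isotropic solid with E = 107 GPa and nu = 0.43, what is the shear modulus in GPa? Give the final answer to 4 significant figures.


G = E / (2*(1+nu))
G = 107 / (2*(1+0.43))
G = 37.41 GPa


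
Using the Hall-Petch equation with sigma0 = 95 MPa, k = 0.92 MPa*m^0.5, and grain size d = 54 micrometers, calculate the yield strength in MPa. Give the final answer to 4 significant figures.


sigma_y = sigma0 + k / sqrt(d)
d = 54 um = 5.4e-05 m
sigma_y = 95 + 0.92 / sqrt(5.4e-05)
sigma_y = 220.2 MPa


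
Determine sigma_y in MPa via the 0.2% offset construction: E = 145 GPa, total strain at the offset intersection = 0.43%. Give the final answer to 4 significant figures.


Offset strain = 0.002
Elastic strain at yield = total_strain - offset = 4.3e-03 - 0.002 = 2.3e-03
sigma_y = E * elastic_strain = 145000 * 2.3e-03
sigma_y = 333.5 MPa


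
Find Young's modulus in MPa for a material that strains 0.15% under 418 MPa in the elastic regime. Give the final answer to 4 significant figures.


E = sigma / epsilon
epsilon = 0.15% = 1.5e-03
E = 418 / 1.5e-03
E = 278700 MPa


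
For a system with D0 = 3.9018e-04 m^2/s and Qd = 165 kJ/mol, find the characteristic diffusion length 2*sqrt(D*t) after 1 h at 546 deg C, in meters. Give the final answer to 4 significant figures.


Step 1: D = D0 * exp(-Qd/(R*T))
T = 819.15 K
D = 3.9018e-04 * exp(-165e3 / (8.314 * 819.15)) = 1.17314e-14 m^2/s
Step 2: L = 2*sqrt(D*t)
t = 1 h = 3600 s
L = 2*sqrt(1.17314e-14 * 3600) = 1.3e-05 m


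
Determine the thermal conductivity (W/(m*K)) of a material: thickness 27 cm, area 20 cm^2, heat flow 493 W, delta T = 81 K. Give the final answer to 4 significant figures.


k = Q*L / (A*dT)
L = 0.27 m, A = 2e-03 m^2
k = 493 * 0.27 / (2e-03 * 81)
k = 821.7 W/(m*K)


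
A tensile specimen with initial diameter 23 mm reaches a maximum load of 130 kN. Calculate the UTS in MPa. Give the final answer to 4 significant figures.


A0 = pi*(d/2)^2 = pi*(23/2)^2 = 415.476 mm^2
UTS = F_max / A0 = 130*1000 / 415.476
UTS = 312.9 MPa


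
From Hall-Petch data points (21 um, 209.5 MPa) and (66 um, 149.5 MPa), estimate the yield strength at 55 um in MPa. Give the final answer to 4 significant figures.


sigma_y = sigma0 + k / sqrt(d)
1/sqrt(d1) = 1/sqrt(2.1e-05) = 218.218;  1/sqrt(d2) = 123.091
k = (sigma1 - sigma2) / (1/sqrt(d1) - 1/sqrt(d2)) = (209.5 - 149.5) / (218.218 - 123.091) = 0.63074 MPa*m^0.5
sigma0 = sigma1 - k/sqrt(d1) = 209.5 - 0.63074*218.218 = 71.8613 MPa
sigma_y(d3) = 71.8613 + 0.63074 / sqrt(5.5e-05) = 156.9 MPa


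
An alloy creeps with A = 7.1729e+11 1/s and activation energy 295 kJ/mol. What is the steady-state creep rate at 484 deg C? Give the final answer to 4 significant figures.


rate = A * exp(-Q / (R*T))
T = 484 + 273.15 = 757.15 K
rate = 7.1729e+11 * exp(-295e3 / (8.314 * 757.15))
rate = 3.187e-09 1/s


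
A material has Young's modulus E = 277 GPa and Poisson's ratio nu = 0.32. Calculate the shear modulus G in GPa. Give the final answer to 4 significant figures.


G = E / (2*(1+nu))
G = 277 / (2*(1+0.32))
G = 104.9 GPa


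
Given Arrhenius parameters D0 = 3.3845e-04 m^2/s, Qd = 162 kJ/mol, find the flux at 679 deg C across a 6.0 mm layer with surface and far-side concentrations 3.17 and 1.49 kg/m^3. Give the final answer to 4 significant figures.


Step 1: D = D0 * exp(-Qd/(R*T))
T = 679 + 273.15 = 952.15 K
D = 3.3845e-04 * exp(-162e3 / (8.314 * 952.15)) = 4.38436e-13 m^2/s
Step 2: J = D * (C1 - C2) / dx
J = 4.38436e-13 * (3.17 - 1.49) / 6e-03
J = 1.228e-10 kg/(m^2*s)


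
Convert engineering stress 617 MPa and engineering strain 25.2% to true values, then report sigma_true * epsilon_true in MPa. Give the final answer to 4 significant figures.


sigma_true = sigma_eng * (1 + epsilon_eng)
sigma_true = 617 * (1 + 0.252) = 772.484 MPa
epsilon_true = ln(1 + epsilon_eng)
epsilon_true = ln(1 + 0.252) = 0.224742
sigma_true * epsilon_true = 772.484 * 0.224742 = 173.6 MPa


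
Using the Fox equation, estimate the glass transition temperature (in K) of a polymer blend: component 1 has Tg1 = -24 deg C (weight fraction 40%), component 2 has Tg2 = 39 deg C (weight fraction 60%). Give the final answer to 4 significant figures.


1/Tg = w1/Tg1 + w2/Tg2 (in Kelvin)
Tg1 = 249.15 K, Tg2 = 312.15 K
1/Tg = 0.4/249.15 + 0.6/312.15
Tg = 283.5 K


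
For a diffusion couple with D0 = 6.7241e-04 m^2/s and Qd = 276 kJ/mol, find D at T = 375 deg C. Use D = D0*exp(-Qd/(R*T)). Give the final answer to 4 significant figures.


D = D0 * exp(-Qd / (R*T))
T = 648.15 K
D = 6.7241e-04 * exp(-276e3 / (8.314 * 648.15))
D = 3.836e-26 m^2/s


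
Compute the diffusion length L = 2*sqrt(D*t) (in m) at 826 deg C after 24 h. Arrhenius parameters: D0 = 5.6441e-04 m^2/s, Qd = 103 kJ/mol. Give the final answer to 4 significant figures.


Step 1: D = D0 * exp(-Qd/(R*T))
T = 1099.15 K
D = 5.6441e-04 * exp(-103e3 / (8.314 * 1099.15)) = 7.18743e-09 m^2/s
Step 2: L = 2*sqrt(D*t)
t = 24 h = 86400 s
L = 2*sqrt(7.18743e-09 * 86400) = 0.04984 m


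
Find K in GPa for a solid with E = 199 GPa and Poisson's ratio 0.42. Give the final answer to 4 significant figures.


K = E / (3*(1-2*nu))
K = 199 / (3*(1-2*0.42))
K = 414.6 GPa


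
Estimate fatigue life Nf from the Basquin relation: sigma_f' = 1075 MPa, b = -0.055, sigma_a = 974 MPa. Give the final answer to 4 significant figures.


sigma_a = sigma_f' * (2*Nf)^b
2*Nf = (sigma_a / sigma_f')^(1/b)
2*Nf = (974 / 1075)^(1/-0.055)
2*Nf = 6.01287
Nf = 3.006 cycles


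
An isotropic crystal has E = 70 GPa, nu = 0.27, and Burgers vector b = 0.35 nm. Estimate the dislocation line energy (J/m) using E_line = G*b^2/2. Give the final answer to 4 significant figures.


Step 1: G = E / (2*(1+nu))
G = 70 / (2*(1+0.27)) = 27.5591 GPa = 2.75591e+10 Pa
Step 2: E_line = G*b^2/2
b = 0.35 nm = 3.5e-10 m
E_line = 0.5 * 2.75591e+10 * (3.5e-10)^2 = 1.688e-09 J/m


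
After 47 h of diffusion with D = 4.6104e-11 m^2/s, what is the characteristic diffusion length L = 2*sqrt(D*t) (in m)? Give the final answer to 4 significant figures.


t = 47 hr = 169200 s
Diffusion length = 2*sqrt(D*t)
= 2*sqrt(4.6104e-11 * 169200)
= 5.586e-03 m


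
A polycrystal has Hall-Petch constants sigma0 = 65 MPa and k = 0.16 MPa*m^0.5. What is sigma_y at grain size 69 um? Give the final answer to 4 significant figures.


sigma_y = sigma0 + k / sqrt(d)
d = 69 um = 6.9e-05 m
sigma_y = 65 + 0.16 / sqrt(6.9e-05)
sigma_y = 84.26 MPa


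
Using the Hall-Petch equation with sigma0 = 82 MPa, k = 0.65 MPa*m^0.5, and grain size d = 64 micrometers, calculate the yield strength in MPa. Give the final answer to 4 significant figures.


sigma_y = sigma0 + k / sqrt(d)
d = 64 um = 6.4e-05 m
sigma_y = 82 + 0.65 / sqrt(6.4e-05)
sigma_y = 163.3 MPa


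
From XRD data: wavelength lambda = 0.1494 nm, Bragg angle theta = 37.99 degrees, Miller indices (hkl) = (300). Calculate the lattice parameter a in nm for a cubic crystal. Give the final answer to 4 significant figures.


d = lambda / (2*sin(theta))
d = 0.1494 / (2*sin(37.99 deg))
d = 0.12136 nm
a = d * sqrt(h^2+k^2+l^2) = 0.12136 * sqrt(9)
a = 0.3641 nm


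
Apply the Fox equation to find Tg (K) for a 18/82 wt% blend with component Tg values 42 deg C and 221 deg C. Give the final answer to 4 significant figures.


1/Tg = w1/Tg1 + w2/Tg2 (in Kelvin)
Tg1 = 315.15 K, Tg2 = 494.15 K
1/Tg = 0.18/315.15 + 0.82/494.15
Tg = 448.3 K


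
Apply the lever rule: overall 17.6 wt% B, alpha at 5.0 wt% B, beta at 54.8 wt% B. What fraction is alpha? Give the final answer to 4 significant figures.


f_alpha = (C_beta - C0) / (C_beta - C_alpha)
f_alpha = (54.8 - 17.6) / (54.8 - 5.0)
f_alpha = 0.747


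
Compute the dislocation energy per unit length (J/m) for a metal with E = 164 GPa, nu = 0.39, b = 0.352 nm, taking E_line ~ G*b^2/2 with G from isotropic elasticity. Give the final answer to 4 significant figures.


Step 1: G = E / (2*(1+nu))
G = 164 / (2*(1+0.39)) = 58.9928 GPa = 5.89928e+10 Pa
Step 2: E_line = G*b^2/2
b = 0.352 nm = 3.52e-10 m
E_line = 0.5 * 5.89928e+10 * (3.52e-10)^2 = 3.655e-09 J/m


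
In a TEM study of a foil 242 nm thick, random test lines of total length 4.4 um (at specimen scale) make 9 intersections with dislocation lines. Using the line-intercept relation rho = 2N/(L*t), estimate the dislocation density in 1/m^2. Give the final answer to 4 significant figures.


rho = 2N / (L * t)
L = 4.4 um = 4.4e-06 m, t = 242 nm = 2.42e-07 m
rho = 2 * 9 / (4.4e-06 * 2.42e-07)
rho = 1.69e+13 1/m^2


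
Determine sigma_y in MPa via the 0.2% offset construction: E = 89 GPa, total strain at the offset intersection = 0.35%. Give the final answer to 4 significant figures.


Offset strain = 0.002
Elastic strain at yield = total_strain - offset = 3.5e-03 - 0.002 = 1.5e-03
sigma_y = E * elastic_strain = 89000 * 1.5e-03
sigma_y = 133.5 MPa


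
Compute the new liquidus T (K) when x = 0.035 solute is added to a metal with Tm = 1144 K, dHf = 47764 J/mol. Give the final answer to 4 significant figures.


dT = R*Tm^2*x / dHf
dT = 8.314 * 1144^2 * 0.035 / 47764
dT = 7.97314 K
T_new = 1144 - 7.97314 = 1136 K


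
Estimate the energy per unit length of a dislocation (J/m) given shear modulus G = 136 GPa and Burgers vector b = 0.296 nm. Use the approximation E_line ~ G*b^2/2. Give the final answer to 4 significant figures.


E = G*b^2/2
b = 0.296 nm = 2.96e-10 m
G = 136 GPa = 1.36e+11 Pa
E = 0.5 * 1.36e+11 * (2.96e-10)^2
E = 5.958e-09 J/m


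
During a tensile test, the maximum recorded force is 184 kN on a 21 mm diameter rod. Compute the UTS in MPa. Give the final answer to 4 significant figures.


A0 = pi*(d/2)^2 = pi*(21/2)^2 = 346.361 mm^2
UTS = F_max / A0 = 184*1000 / 346.361
UTS = 531.2 MPa


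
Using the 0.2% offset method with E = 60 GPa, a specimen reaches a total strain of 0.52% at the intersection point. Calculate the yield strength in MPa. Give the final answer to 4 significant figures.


Offset strain = 0.002
Elastic strain at yield = total_strain - offset = 5.2e-03 - 0.002 = 3.2e-03
sigma_y = E * elastic_strain = 60000 * 3.2e-03
sigma_y = 192 MPa


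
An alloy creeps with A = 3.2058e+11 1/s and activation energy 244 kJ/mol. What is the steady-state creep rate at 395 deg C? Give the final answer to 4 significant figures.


rate = A * exp(-Q / (R*T))
T = 395 + 273.15 = 668.15 K
rate = 3.2058e+11 * exp(-244e3 / (8.314 * 668.15))
rate = 2.69e-08 1/s


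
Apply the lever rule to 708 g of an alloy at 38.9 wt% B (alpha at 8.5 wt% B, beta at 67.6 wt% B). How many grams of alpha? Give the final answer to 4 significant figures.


f_alpha = (C_beta - C0) / (C_beta - C_alpha)
f_alpha = (67.6 - 38.9) / (67.6 - 8.5) = 0.485618
m_alpha = f_alpha * m_total = 0.485618 * 708 = 343.8 g


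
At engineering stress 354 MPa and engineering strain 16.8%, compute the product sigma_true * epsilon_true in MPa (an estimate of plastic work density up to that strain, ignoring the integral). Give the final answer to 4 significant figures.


sigma_true = sigma_eng * (1 + epsilon_eng)
sigma_true = 354 * (1 + 0.168) = 413.472 MPa
epsilon_true = ln(1 + epsilon_eng)
epsilon_true = ln(1 + 0.168) = 0.155293
sigma_true * epsilon_true = 413.472 * 0.155293 = 64.21 MPa


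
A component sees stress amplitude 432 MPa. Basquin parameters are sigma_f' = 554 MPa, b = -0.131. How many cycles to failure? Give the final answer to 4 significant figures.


sigma_a = sigma_f' * (2*Nf)^b
2*Nf = (sigma_a / sigma_f')^(1/b)
2*Nf = (432 / 554)^(1/-0.131)
2*Nf = 6.67769
Nf = 3.339 cycles


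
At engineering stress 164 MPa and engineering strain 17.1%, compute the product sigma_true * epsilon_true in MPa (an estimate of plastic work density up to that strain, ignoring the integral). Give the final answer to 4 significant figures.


sigma_true = sigma_eng * (1 + epsilon_eng)
sigma_true = 164 * (1 + 0.171) = 192.044 MPa
epsilon_true = ln(1 + epsilon_eng)
epsilon_true = ln(1 + 0.171) = 0.157858
sigma_true * epsilon_true = 192.044 * 0.157858 = 30.32 MPa


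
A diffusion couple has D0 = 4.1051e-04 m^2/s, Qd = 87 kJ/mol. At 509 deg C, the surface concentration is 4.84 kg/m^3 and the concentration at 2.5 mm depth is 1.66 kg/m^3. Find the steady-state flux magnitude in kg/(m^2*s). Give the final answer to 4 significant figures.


Step 1: D = D0 * exp(-Qd/(R*T))
T = 509 + 273.15 = 782.15 K
D = 4.1051e-04 * exp(-87e3 / (8.314 * 782.15)) = 6.35269e-10 m^2/s
Step 2: J = D * (C1 - C2) / dx
J = 6.35269e-10 * (4.84 - 1.66) / 2.5e-03
J = 8.081e-07 kg/(m^2*s)


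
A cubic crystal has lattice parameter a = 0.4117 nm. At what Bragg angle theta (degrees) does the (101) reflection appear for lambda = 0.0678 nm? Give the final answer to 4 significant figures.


d = a / sqrt(h^2+k^2+l^2)
d = 0.4117 / sqrt(2) = 0.291116 nm
lambda = 2*d*sin(theta)  =>  sin(theta) = lambda / (2*d)
sin(theta) = 0.0678 / (2 * 0.291116) = 0.116448
theta = 6.687 deg


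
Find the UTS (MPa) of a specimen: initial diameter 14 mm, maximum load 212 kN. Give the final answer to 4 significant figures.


A0 = pi*(d/2)^2 = pi*(14/2)^2 = 153.938 mm^2
UTS = F_max / A0 = 212*1000 / 153.938
UTS = 1377 MPa


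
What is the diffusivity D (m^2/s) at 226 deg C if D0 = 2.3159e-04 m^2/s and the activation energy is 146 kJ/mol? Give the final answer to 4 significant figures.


D = D0 * exp(-Qd / (R*T))
T = 499.15 K
D = 2.3159e-04 * exp(-146e3 / (8.314 * 499.15))
D = 1.218e-19 m^2/s


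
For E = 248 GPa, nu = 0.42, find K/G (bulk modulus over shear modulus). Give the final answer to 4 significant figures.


G = E / (2*(1+nu))
G = 248 / (2*(1+0.42)) = 87.3239 GPa
K = E / (3*(1-2*nu))
K = 248 / (3*(1-2*0.42)) = 516.667 GPa
K/G = 516.667 / 87.3239 = 5.917


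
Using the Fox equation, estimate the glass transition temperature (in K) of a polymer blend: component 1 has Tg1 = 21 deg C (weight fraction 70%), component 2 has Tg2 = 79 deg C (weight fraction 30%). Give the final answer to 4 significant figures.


1/Tg = w1/Tg1 + w2/Tg2 (in Kelvin)
Tg1 = 294.15 K, Tg2 = 352.15 K
1/Tg = 0.7/294.15 + 0.3/352.15
Tg = 309.4 K


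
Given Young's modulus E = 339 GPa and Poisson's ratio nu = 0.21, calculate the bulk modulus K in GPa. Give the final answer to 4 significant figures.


K = E / (3*(1-2*nu))
K = 339 / (3*(1-2*0.21))
K = 194.8 GPa


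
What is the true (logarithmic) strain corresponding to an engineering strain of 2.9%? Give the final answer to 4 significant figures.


epsilon_true = ln(1 + epsilon_eng)
epsilon_true = ln(1 + 0.029)
epsilon_true = 0.02859


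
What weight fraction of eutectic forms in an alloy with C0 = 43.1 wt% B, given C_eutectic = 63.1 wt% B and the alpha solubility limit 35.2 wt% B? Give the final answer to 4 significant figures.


f_primary = (C_e - C0) / (C_e - C_alpha_max)
f_primary = (63.1 - 43.1) / (63.1 - 35.2)
f_primary = 0.716846
f_eutectic = 1 - 0.716846 = 0.2832


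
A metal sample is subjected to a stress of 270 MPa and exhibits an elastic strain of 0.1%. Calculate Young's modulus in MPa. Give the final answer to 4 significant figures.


E = sigma / epsilon
epsilon = 0.1% = 1e-03
E = 270 / 1e-03
E = 270000 MPa


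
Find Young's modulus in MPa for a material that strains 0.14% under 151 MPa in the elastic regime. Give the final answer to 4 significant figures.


E = sigma / epsilon
epsilon = 0.14% = 1.4e-03
E = 151 / 1.4e-03
E = 107900 MPa


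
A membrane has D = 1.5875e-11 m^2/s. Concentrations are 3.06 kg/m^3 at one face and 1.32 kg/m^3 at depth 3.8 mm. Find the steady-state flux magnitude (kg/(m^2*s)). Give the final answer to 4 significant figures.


J = -D * (dC/dx) = D * (C1 - C2) / dx
J = 1.5875e-11 * (3.06 - 1.32) / 3.8e-03
J = 7.269e-09 kg/(m^2*s)


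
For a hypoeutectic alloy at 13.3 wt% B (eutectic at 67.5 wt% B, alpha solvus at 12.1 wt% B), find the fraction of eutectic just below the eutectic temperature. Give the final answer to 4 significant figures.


f_primary = (C_e - C0) / (C_e - C_alpha_max)
f_primary = (67.5 - 13.3) / (67.5 - 12.1)
f_primary = 0.978339
f_eutectic = 1 - 0.978339 = 0.02166


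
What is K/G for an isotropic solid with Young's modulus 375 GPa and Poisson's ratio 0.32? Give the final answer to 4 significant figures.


G = E / (2*(1+nu))
G = 375 / (2*(1+0.32)) = 142.045 GPa
K = E / (3*(1-2*nu))
K = 375 / (3*(1-2*0.32)) = 347.222 GPa
K/G = 347.222 / 142.045 = 2.444


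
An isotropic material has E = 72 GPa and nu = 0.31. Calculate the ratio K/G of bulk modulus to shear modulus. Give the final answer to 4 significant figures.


G = E / (2*(1+nu))
G = 72 / (2*(1+0.31)) = 27.4809 GPa
K = E / (3*(1-2*nu))
K = 72 / (3*(1-2*0.31)) = 63.1579 GPa
K/G = 63.1579 / 27.4809 = 2.298


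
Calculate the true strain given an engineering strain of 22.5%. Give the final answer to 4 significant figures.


epsilon_true = ln(1 + epsilon_eng)
epsilon_true = ln(1 + 0.225)
epsilon_true = 0.2029


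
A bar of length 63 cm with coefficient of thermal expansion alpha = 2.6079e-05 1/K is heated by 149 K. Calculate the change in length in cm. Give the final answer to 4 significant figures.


dL = L0 * alpha * dT
dL = 63 * 2.6079e-05 * 149
dL = 0.2448 cm


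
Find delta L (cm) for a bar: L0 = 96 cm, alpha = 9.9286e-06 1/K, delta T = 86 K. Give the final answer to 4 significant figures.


dL = L0 * alpha * dT
dL = 96 * 9.9286e-06 * 86
dL = 0.08197 cm


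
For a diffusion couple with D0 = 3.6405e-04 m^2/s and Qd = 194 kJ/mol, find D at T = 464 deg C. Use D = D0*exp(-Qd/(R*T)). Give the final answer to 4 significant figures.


D = D0 * exp(-Qd / (R*T))
T = 737.15 K
D = 3.6405e-04 * exp(-194e3 / (8.314 * 737.15))
D = 6.513e-18 m^2/s


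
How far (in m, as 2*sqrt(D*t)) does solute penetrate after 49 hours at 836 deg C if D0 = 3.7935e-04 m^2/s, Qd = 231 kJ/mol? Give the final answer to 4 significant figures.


Step 1: D = D0 * exp(-Qd/(R*T))
T = 1109.15 K
D = 3.7935e-04 * exp(-231e3 / (8.314 * 1109.15)) = 5.01031e-15 m^2/s
Step 2: L = 2*sqrt(D*t)
t = 49 h = 176400 s
L = 2*sqrt(5.01031e-15 * 176400) = 5.946e-05 m


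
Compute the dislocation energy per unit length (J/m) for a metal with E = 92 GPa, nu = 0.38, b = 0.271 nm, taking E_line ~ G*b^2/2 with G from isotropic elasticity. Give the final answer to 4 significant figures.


Step 1: G = E / (2*(1+nu))
G = 92 / (2*(1+0.38)) = 33.3333 GPa = 3.33333e+10 Pa
Step 2: E_line = G*b^2/2
b = 0.271 nm = 2.71e-10 m
E_line = 0.5 * 3.33333e+10 * (2.71e-10)^2 = 1.224e-09 J/m


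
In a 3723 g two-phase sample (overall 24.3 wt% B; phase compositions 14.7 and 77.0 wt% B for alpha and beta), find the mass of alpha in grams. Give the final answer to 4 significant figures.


f_alpha = (C_beta - C0) / (C_beta - C_alpha)
f_alpha = (77.0 - 24.3) / (77.0 - 14.7) = 0.845907
m_alpha = f_alpha * m_total = 0.845907 * 3723 = 3149 g


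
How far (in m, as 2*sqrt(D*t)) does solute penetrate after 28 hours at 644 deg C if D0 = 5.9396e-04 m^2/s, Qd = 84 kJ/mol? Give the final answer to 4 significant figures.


Step 1: D = D0 * exp(-Qd/(R*T))
T = 917.15 K
D = 5.9396e-04 * exp(-84e3 / (8.314 * 917.15)) = 9.76145e-09 m^2/s
Step 2: L = 2*sqrt(D*t)
t = 28 h = 100800 s
L = 2*sqrt(9.76145e-09 * 100800) = 0.06274 m


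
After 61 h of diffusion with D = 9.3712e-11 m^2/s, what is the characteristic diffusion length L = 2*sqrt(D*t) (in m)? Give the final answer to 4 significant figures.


t = 61 hr = 219600 s
Diffusion length = 2*sqrt(D*t)
= 2*sqrt(9.3712e-11 * 219600)
= 9.073e-03 m


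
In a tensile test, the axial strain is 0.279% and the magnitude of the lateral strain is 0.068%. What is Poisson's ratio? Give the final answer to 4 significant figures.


nu = -epsilon_lat / epsilon_axial
Lateral strain is contraction (negative), so using magnitudes:
nu = 0.068 / 0.279
nu = 0.2437


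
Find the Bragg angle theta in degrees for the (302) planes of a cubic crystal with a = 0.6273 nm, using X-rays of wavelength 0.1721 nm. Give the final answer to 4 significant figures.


d = a / sqrt(h^2+k^2+l^2)
d = 0.6273 / sqrt(13) = 0.173982 nm
lambda = 2*d*sin(theta)  =>  sin(theta) = lambda / (2*d)
sin(theta) = 0.1721 / (2 * 0.173982) = 0.494592
theta = 29.64 deg


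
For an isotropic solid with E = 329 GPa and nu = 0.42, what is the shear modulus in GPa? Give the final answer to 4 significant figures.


G = E / (2*(1+nu))
G = 329 / (2*(1+0.42))
G = 115.8 GPa


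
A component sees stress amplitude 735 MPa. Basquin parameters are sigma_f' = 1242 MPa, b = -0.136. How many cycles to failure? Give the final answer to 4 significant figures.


sigma_a = sigma_f' * (2*Nf)^b
2*Nf = (sigma_a / sigma_f')^(1/b)
2*Nf = (735 / 1242)^(1/-0.136)
2*Nf = 47.3426
Nf = 23.67 cycles


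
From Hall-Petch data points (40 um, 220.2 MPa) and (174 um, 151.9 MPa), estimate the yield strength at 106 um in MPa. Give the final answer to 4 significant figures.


sigma_y = sigma0 + k / sqrt(d)
1/sqrt(d1) = 1/sqrt(4e-05) = 158.114;  1/sqrt(d2) = 75.8098
k = (sigma1 - sigma2) / (1/sqrt(d1) - 1/sqrt(d2)) = (220.2 - 151.9) / (158.114 - 75.8098) = 0.82985 MPa*m^0.5
sigma0 = sigma1 - k/sqrt(d1) = 220.2 - 0.82985*158.114 = 88.9893 MPa
sigma_y(d3) = 88.9893 + 0.82985 / sqrt(1.06e-04) = 169.6 MPa


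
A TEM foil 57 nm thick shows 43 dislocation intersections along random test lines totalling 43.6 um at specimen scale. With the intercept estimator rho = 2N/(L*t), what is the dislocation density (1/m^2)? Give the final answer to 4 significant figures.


rho = 2N / (L * t)
L = 43.6 um = 4.36e-05 m, t = 57 nm = 5.7e-08 m
rho = 2 * 43 / (4.36e-05 * 5.7e-08)
rho = 3.46e+13 1/m^2


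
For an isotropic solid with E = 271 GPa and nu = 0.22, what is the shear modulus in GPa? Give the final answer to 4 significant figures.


G = E / (2*(1+nu))
G = 271 / (2*(1+0.22))
G = 111.1 GPa


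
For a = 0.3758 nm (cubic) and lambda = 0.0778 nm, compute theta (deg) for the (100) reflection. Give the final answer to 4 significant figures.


d = a / sqrt(h^2+k^2+l^2)
d = 0.3758 / sqrt(1) = 0.3758 nm
lambda = 2*d*sin(theta)  =>  sin(theta) = lambda / (2*d)
sin(theta) = 0.0778 / (2 * 0.3758) = 0.103513
theta = 5.941 deg


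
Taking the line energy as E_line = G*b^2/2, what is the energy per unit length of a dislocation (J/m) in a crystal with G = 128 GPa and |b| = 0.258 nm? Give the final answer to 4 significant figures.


E = G*b^2/2
b = 0.258 nm = 2.58e-10 m
G = 128 GPa = 1.28e+11 Pa
E = 0.5 * 1.28e+11 * (2.58e-10)^2
E = 4.26e-09 J/m


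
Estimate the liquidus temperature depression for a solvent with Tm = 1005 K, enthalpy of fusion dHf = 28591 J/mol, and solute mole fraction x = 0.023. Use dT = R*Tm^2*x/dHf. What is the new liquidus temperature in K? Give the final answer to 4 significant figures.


dT = R*Tm^2*x / dHf
dT = 8.314 * 1005^2 * 0.023 / 28591
dT = 6.75524 K
T_new = 1005 - 6.75524 = 998.2 K


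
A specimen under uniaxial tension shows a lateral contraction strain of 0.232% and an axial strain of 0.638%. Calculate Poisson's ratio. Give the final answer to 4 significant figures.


nu = -epsilon_lat / epsilon_axial
Lateral strain is contraction (negative), so using magnitudes:
nu = 0.232 / 0.638
nu = 0.3636


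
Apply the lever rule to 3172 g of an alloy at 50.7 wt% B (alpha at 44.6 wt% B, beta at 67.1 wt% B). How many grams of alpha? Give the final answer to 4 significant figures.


f_alpha = (C_beta - C0) / (C_beta - C_alpha)
f_alpha = (67.1 - 50.7) / (67.1 - 44.6) = 0.728889
m_alpha = f_alpha * m_total = 0.728889 * 3172 = 2312 g


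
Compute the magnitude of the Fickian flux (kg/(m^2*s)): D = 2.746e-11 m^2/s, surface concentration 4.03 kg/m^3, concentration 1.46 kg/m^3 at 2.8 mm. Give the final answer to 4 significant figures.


J = -D * (dC/dx) = D * (C1 - C2) / dx
J = 2.746e-11 * (4.03 - 1.46) / 2.8e-03
J = 2.52e-08 kg/(m^2*s)


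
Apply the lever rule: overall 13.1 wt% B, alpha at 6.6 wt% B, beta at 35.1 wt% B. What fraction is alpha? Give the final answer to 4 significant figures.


f_alpha = (C_beta - C0) / (C_beta - C_alpha)
f_alpha = (35.1 - 13.1) / (35.1 - 6.6)
f_alpha = 0.7719


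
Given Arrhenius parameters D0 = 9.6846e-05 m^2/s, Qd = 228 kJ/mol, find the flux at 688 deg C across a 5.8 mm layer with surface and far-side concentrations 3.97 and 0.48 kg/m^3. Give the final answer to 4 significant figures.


Step 1: D = D0 * exp(-Qd/(R*T))
T = 688 + 273.15 = 961.15 K
D = 9.6846e-05 * exp(-228e3 / (8.314 * 961.15)) = 3.93324e-17 m^2/s
Step 2: J = D * (C1 - C2) / dx
J = 3.93324e-17 * (3.97 - 0.48) / 5.8e-03
J = 2.367e-14 kg/(m^2*s)


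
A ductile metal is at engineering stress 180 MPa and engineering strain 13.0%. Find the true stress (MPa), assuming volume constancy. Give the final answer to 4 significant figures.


sigma_true = sigma_eng * (1 + epsilon_eng)
sigma_true = 180 * (1 + 0.13)
sigma_true = 203.4 MPa


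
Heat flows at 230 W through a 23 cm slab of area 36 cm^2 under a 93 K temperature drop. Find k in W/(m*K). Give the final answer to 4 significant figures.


k = Q*L / (A*dT)
L = 0.23 m, A = 3.6e-03 m^2
k = 230 * 0.23 / (3.6e-03 * 93)
k = 158 W/(m*K)


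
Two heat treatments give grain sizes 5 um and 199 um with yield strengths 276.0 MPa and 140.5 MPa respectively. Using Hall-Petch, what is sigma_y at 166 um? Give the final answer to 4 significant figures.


sigma_y = sigma0 + k / sqrt(d)
1/sqrt(d1) = 1/sqrt(5e-06) = 447.214;  1/sqrt(d2) = 70.8881
k = (sigma1 - sigma2) / (1/sqrt(d1) - 1/sqrt(d2)) = (276.0 - 140.5) / (447.214 - 70.8881) = 0.360061 MPa*m^0.5
sigma0 = sigma1 - k/sqrt(d1) = 276.0 - 0.360061*447.214 = 114.976 MPa
sigma_y(d3) = 114.976 + 0.360061 / sqrt(1.66e-04) = 142.9 MPa


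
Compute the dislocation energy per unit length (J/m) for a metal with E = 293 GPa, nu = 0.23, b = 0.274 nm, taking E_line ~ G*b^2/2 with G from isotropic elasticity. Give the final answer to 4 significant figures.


Step 1: G = E / (2*(1+nu))
G = 293 / (2*(1+0.23)) = 119.106 GPa = 1.19106e+11 Pa
Step 2: E_line = G*b^2/2
b = 0.274 nm = 2.74e-10 m
E_line = 0.5 * 1.19106e+11 * (2.74e-10)^2 = 4.471e-09 J/m


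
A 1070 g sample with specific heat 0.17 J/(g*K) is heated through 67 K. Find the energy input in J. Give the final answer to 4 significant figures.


Q = m * cp * dT
Q = 1070 * 0.17 * 67
Q = 12190 J


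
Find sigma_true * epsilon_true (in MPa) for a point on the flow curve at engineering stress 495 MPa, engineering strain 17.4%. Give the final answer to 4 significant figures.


sigma_true = sigma_eng * (1 + epsilon_eng)
sigma_true = 495 * (1 + 0.174) = 581.13 MPa
epsilon_true = ln(1 + epsilon_eng)
epsilon_true = ln(1 + 0.174) = 0.160417
sigma_true * epsilon_true = 581.13 * 0.160417 = 93.22 MPa


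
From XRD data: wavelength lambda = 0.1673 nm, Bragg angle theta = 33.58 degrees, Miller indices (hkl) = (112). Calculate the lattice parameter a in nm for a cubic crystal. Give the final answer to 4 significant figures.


d = lambda / (2*sin(theta))
d = 0.1673 / (2*sin(33.58 deg))
d = 0.151238 nm
a = d * sqrt(h^2+k^2+l^2) = 0.151238 * sqrt(6)
a = 0.3705 nm


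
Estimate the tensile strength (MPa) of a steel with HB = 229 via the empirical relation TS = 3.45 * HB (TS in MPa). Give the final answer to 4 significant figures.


TS (MPa) = 3.45 * HB
TS = 3.45 * 229
TS = 790.1 MPa


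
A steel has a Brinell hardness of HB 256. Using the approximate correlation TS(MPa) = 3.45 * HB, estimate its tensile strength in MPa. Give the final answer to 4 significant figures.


TS (MPa) = 3.45 * HB
TS = 3.45 * 256
TS = 883.2 MPa


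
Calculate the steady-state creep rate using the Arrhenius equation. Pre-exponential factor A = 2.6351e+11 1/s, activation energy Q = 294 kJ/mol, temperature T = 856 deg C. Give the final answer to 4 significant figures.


rate = A * exp(-Q / (R*T))
T = 856 + 273.15 = 1129.15 K
rate = 2.6351e+11 * exp(-294e3 / (8.314 * 1129.15))
rate = 6.604e-03 1/s
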